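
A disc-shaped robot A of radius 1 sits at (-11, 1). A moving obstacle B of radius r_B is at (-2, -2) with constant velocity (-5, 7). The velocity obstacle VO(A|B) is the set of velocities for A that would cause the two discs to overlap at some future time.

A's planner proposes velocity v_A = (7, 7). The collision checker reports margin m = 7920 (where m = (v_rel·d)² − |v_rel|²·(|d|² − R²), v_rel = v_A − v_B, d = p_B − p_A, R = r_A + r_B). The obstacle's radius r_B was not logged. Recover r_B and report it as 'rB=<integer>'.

m = 7920
d = (9, -3);  v_rel = (12, 0),  |v_rel|² = 144
v_rel×d = (12)·(-3) − (0)·(9) = -36
since m = R²·144 − (-36)²:  R² = (1296 + 7920) / 144 = 64
R = √64 = 8  ⇒  r_B = 8 − 1 = 7

rB=7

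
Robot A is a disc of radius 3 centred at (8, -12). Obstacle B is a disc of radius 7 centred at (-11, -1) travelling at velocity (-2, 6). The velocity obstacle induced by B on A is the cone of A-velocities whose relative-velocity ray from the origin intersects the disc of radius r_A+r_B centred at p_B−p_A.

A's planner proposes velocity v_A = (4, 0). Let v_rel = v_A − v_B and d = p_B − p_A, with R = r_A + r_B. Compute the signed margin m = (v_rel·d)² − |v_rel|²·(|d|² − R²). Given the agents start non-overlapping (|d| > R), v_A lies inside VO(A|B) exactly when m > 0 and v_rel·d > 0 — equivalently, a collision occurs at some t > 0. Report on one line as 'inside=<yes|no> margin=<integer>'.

d = (-19, 11),  |d|² = 482;  R = 3+7 = 10,  c = 482−10² = 382
v_rel = (6, -6),  |v_rel|² = 72;  v_rel·d = (6)·(-19) + (-6)·(11) = -180
72·t² + 360·t + 382 = 0  ⇒  m = (-180)² − 72·382 = 4896
m = 4896 > 0,  v_rel·d = -180 < 0  ⇒  outside

inside=no margin=4896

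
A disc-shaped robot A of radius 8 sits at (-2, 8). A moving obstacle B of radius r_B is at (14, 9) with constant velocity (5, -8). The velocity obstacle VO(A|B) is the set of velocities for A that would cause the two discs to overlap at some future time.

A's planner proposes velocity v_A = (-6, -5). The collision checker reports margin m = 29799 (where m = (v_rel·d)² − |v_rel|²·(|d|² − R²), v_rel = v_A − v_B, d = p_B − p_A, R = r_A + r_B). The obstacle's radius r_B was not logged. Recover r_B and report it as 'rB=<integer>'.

m = 29799
d = (16, 1);  v_rel = (-11, 3),  |v_rel|² = 130
v_rel×d = (-11)·(1) − (3)·(16) = -59
since m = R²·130 − (-59)²:  R² = (3481 + 29799) / 130 = 256
R = √256 = 16  ⇒  r_B = 16 − 8 = 8

rB=8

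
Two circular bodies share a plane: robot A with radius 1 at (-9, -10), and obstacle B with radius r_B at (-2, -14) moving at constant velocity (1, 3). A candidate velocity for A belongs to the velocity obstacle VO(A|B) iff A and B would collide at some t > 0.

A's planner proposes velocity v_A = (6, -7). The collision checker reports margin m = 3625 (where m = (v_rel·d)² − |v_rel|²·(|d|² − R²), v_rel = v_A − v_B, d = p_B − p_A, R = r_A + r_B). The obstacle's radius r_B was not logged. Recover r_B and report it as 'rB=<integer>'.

m = 3625
d = (7, -4);  v_rel = (5, -10),  |v_rel|² = 125
v_rel×d = (5)·(-4) − (-10)·(7) = 50
since m = R²·125 − 50²:  R² = (2500 + 3625) / 125 = 49
R = √49 = 7  ⇒  r_B = 7 − 1 = 6

rB=6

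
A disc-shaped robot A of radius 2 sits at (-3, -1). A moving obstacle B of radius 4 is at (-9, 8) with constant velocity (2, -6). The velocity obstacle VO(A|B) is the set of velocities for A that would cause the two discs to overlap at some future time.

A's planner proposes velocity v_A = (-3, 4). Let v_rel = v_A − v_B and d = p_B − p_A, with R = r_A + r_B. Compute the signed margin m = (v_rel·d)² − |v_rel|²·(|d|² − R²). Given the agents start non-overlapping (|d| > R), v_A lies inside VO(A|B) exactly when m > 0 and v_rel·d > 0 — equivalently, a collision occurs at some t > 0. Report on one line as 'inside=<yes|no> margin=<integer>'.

d = (-6, 9),  |d|² = 117;  R = 2+4 = 6,  c = 117−6² = 81
v_rel = (-5, 10),  |v_rel|² = 125;  v_rel·d = (-5)·(-6) + (10)·(9) = 120
125·t² − 240·t + 81 = 0  ⇒  m = 120² − 125·81 = 4275
m = 4275 > 0,  v_rel·d = 120 > 0  ⇒  inside

inside=yes margin=4275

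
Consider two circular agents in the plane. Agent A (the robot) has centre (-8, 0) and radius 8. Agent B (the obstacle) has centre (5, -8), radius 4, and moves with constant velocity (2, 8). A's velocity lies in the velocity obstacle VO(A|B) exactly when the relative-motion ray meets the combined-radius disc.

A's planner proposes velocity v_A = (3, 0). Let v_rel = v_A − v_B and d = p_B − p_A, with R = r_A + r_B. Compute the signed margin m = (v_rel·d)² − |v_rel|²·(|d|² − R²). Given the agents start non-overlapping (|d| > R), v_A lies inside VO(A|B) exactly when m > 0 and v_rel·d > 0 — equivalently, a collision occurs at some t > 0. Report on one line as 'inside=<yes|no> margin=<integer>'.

d = (13, -8),  |d|² = 233;  R = 8+4 = 12,  c = 233−12² = 89
v_rel = (1, -8),  |v_rel|² = 65;  v_rel·d = (1)·(13) + (-8)·(-8) = 77
65·t² − 154·t + 89 = 0  ⇒  m = 77² − 65·89 = 144
m = 144 > 0,  v_rel·d = 77 > 0  ⇒  inside

inside=yes margin=144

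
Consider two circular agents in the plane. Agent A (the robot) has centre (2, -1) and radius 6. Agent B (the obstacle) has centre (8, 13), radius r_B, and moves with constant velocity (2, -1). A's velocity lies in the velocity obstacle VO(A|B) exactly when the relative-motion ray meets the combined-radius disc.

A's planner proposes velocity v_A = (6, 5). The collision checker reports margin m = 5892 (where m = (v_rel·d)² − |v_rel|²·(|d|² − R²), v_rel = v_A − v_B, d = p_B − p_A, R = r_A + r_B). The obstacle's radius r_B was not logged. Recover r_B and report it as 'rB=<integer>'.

m = 5892
d = (6, 14);  v_rel = (4, 6),  |v_rel|² = 52
v_rel×d = (4)·(14) − (6)·(6) = 20
since m = R²·52 − 20²:  R² = (400 + 5892) / 52 = 121
R = √121 = 11  ⇒  r_B = 11 − 6 = 5

rB=5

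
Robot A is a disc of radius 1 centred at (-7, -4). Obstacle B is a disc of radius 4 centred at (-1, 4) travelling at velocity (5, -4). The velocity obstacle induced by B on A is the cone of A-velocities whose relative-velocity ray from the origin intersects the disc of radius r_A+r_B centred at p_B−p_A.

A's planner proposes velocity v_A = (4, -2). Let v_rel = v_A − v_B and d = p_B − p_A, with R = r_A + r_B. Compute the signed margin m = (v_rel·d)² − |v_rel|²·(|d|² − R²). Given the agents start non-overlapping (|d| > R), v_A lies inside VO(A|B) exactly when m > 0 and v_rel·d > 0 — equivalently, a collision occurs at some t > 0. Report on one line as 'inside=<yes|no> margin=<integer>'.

d = (6, 8),  |d|² = 100;  R = 1+4 = 5,  c = 100−5² = 75
v_rel = (-1, 2),  |v_rel|² = 5;  v_rel·d = (-1)·(6) + (2)·(8) = 10
5·t² − 20·t + 75 = 0  ⇒  m = 10² − 5·75 = -275
m = -275 < 0,  v_rel·d = 10 > 0  ⇒  outside

inside=no margin=-275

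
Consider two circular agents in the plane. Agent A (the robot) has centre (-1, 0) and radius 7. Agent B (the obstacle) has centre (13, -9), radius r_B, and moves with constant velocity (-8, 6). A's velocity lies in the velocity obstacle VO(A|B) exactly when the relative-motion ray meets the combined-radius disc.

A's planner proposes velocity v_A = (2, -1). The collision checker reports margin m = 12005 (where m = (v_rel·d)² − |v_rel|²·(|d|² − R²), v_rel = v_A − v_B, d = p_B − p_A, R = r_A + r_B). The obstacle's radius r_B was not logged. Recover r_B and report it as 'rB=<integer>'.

m = 12005
d = (14, -9);  v_rel = (10, -7),  |v_rel|² = 149
v_rel×d = (10)·(-9) − (-7)·(14) = 8
since m = R²·149 − 8²:  R² = (64 + 12005) / 149 = 81
R = √81 = 9  ⇒  r_B = 9 − 7 = 2

rB=2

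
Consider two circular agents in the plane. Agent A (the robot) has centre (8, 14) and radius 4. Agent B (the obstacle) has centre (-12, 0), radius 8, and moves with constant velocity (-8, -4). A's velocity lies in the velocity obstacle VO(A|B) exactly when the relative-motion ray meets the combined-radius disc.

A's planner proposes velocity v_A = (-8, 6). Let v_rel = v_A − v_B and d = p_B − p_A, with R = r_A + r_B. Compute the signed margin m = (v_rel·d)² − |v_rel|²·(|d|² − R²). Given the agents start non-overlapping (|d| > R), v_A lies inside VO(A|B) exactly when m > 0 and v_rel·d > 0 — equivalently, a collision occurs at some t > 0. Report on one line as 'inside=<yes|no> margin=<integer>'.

d = (-20, -14),  |d|² = 596;  R = 4+8 = 12,  c = 596−12² = 452
v_rel = (0, 10),  |v_rel|² = 100;  v_rel·d = (0)·(-20) + (10)·(-14) = -140
100·t² + 280·t + 452 = 0  ⇒  m = (-140)² − 100·452 = -25600
m = -25600 < 0,  v_rel·d = -140 < 0  ⇒  outside

inside=no margin=-25600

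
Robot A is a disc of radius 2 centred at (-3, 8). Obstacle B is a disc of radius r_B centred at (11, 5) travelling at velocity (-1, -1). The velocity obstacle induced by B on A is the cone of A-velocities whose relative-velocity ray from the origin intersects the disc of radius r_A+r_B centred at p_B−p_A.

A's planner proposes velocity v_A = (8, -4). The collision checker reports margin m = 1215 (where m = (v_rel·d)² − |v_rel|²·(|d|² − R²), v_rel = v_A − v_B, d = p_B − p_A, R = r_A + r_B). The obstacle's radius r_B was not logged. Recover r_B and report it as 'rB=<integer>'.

m = 1215
d = (14, -3);  v_rel = (9, -3),  |v_rel|² = 90
v_rel×d = (9)·(-3) − (-3)·(14) = 15
since m = R²·90 − 15²:  R² = (225 + 1215) / 90 = 16
R = √16 = 4  ⇒  r_B = 4 − 2 = 2

rB=2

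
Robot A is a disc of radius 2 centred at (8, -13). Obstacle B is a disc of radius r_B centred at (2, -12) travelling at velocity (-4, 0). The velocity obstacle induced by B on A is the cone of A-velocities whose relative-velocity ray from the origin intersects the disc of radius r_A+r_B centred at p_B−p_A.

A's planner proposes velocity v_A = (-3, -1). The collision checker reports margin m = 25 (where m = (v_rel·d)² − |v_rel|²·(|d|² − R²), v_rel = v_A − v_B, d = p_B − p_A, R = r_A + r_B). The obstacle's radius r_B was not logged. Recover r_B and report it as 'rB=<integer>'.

m = 25
d = (-6, 1);  v_rel = (1, -1),  |v_rel|² = 2
v_rel×d = (1)·(1) − (-1)·(-6) = -5
since m = R²·2 − (-5)²:  R² = (25 + 25) / 2 = 25
R = √25 = 5  ⇒  r_B = 5 − 2 = 3

rB=3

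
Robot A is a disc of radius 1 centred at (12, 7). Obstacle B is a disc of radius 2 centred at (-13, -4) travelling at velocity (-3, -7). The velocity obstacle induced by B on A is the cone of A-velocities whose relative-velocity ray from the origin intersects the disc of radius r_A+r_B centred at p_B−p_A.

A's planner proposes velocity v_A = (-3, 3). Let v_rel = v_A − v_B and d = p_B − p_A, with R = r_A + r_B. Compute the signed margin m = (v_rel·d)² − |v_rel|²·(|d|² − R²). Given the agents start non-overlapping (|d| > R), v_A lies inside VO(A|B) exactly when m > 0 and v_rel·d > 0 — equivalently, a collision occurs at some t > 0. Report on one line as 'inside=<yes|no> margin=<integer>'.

d = (-25, -11),  |d|² = 746;  R = 1+2 = 3,  c = 746−3² = 737
v_rel = (0, 10),  |v_rel|² = 100;  v_rel·d = (0)·(-25) + (10)·(-11) = -110
100·t² + 220·t + 737 = 0  ⇒  m = (-110)² − 100·737 = -61600
m = -61600 < 0,  v_rel·d = -110 < 0  ⇒  outside

inside=no margin=-61600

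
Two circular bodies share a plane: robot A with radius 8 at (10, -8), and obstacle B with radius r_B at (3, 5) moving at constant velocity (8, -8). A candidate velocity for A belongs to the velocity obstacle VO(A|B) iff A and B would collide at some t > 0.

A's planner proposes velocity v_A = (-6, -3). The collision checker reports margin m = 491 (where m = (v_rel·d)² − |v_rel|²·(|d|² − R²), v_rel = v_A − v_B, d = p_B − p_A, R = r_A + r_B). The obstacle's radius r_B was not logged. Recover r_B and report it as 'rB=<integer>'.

m = 491
d = (-7, 13);  v_rel = (-14, 5),  |v_rel|² = 221
v_rel×d = (-14)·(13) − (5)·(-7) = -147
since m = R²·221 − (-147)²:  R² = (21609 + 491) / 221 = 100
R = √100 = 10  ⇒  r_B = 10 − 8 = 2

rB=2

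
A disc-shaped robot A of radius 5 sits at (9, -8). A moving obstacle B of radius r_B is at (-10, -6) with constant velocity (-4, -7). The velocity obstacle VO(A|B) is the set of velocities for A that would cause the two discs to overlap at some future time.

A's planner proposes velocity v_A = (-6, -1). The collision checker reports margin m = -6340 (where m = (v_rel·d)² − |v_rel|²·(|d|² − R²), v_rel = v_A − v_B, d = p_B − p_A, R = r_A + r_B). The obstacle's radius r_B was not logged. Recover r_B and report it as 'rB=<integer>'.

m = -6340
d = (-19, 2);  v_rel = (-2, 6),  |v_rel|² = 40
v_rel×d = (-2)·(2) − (6)·(-19) = 110
since m = R²·40 − 110²:  R² = (12100 + -6340) / 40 = 144
R = √144 = 12  ⇒  r_B = 12 − 5 = 7

rB=7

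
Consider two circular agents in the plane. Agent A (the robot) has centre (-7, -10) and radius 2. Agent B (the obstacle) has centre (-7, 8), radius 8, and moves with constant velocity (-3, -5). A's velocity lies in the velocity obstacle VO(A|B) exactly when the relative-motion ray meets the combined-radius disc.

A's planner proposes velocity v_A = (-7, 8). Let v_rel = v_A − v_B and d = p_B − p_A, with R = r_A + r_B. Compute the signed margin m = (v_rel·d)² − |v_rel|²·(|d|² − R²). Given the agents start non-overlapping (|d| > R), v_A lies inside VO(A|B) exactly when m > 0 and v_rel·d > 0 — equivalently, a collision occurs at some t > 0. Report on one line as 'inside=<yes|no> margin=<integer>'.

d = (0, 18),  |d|² = 324;  R = 2+8 = 10,  c = 324−10² = 224
v_rel = (-4, 13),  |v_rel|² = 185;  v_rel·d = (-4)·(0) + (13)·(18) = 234
185·t² − 468·t + 224 = 0  ⇒  m = 234² − 185·224 = 13316
m = 13316 > 0,  v_rel·d = 234 > 0  ⇒  inside

inside=yes margin=13316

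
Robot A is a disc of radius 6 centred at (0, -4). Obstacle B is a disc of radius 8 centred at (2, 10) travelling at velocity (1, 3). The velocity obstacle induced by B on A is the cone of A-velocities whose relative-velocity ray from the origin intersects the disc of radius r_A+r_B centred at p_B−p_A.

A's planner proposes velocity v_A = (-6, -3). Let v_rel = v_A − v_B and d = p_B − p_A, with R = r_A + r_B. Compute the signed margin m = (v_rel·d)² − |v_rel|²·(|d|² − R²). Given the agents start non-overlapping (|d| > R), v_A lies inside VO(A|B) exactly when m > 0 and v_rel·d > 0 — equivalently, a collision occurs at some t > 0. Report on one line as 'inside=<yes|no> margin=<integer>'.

d = (2, 14),  |d|² = 200;  R = 6+8 = 14,  c = 200−14² = 4
v_rel = (-7, -6),  |v_rel|² = 85;  v_rel·d = (-7)·(2) + (-6)·(14) = -98
85·t² + 196·t + 4 = 0  ⇒  m = (-98)² − 85·4 = 9264
m = 9264 > 0,  v_rel·d = -98 < 0  ⇒  outside

inside=no margin=9264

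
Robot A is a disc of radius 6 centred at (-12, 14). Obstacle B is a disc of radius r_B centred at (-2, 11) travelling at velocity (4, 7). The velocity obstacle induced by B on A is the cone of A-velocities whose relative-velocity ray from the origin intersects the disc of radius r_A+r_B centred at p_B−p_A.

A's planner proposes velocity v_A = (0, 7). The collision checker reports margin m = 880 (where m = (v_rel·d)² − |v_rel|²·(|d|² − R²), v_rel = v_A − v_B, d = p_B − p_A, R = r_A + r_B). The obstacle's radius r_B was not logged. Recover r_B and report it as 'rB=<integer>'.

m = 880
d = (10, -3);  v_rel = (-4, 0),  |v_rel|² = 16
v_rel×d = (-4)·(-3) − (0)·(10) = 12
since m = R²·16 − 12²:  R² = (144 + 880) / 16 = 64
R = √64 = 8  ⇒  r_B = 8 − 6 = 2

rB=2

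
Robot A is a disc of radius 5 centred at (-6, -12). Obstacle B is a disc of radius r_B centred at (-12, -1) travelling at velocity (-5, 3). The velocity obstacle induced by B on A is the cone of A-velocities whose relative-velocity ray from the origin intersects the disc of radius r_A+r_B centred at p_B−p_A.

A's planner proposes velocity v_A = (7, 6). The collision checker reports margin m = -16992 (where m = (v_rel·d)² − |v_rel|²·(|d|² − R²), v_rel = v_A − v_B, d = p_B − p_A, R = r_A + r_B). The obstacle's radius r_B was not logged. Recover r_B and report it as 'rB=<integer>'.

m = -16992
d = (-6, 11);  v_rel = (12, 3),  |v_rel|² = 153
v_rel×d = (12)·(11) − (3)·(-6) = 150
since m = R²·153 − 150²:  R² = (22500 + -16992) / 153 = 36
R = √36 = 6  ⇒  r_B = 6 − 5 = 1

rB=1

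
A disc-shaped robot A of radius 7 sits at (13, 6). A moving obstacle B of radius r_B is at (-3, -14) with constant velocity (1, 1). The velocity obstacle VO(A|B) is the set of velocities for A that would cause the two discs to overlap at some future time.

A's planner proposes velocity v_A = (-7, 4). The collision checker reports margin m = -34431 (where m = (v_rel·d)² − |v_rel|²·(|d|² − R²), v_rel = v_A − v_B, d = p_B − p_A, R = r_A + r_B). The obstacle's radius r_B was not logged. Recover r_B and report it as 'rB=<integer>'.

m = -34431
d = (-16, -20);  v_rel = (-8, 3),  |v_rel|² = 73
v_rel×d = (-8)·(-20) − (3)·(-16) = 208
since m = R²·73 − 208²:  R² = (43264 + -34431) / 73 = 121
R = √121 = 11  ⇒  r_B = 11 − 7 = 4

rB=4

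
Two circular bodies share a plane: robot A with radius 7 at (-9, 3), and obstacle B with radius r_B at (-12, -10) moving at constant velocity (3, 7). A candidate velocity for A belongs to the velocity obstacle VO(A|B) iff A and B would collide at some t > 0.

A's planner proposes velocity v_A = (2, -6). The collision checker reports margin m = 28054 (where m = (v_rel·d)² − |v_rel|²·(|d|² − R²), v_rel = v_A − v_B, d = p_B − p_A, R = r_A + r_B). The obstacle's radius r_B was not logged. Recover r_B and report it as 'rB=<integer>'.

m = 28054
d = (-3, -13);  v_rel = (-1, -13),  |v_rel|² = 170
v_rel×d = (-1)·(-13) − (-13)·(-3) = -26
since m = R²·170 − (-26)²:  R² = (676 + 28054) / 170 = 169
R = √169 = 13  ⇒  r_B = 13 − 7 = 6

rB=6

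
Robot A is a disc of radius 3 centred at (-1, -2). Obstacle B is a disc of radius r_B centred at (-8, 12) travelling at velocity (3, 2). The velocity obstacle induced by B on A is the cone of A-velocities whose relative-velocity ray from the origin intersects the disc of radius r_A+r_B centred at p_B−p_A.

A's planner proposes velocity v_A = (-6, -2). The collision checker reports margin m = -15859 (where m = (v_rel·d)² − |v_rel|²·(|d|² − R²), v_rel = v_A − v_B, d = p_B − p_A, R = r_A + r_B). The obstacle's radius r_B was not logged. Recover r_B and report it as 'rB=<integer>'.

m = -15859
d = (-7, 14);  v_rel = (-9, -4),  |v_rel|² = 97
v_rel×d = (-9)·(14) − (-4)·(-7) = -154
since m = R²·97 − (-154)²:  R² = (23716 + -15859) / 97 = 81
R = √81 = 9  ⇒  r_B = 9 − 3 = 6

rB=6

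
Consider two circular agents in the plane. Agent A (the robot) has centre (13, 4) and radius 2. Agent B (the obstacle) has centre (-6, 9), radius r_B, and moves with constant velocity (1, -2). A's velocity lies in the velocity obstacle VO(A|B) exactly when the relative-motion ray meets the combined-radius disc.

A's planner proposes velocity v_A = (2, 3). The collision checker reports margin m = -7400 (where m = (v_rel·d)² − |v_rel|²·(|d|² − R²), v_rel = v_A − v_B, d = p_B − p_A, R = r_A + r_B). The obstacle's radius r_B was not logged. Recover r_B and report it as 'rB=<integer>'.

m = -7400
d = (-19, 5);  v_rel = (1, 5),  |v_rel|² = 26
v_rel×d = (1)·(5) − (5)·(-19) = 100
since m = R²·26 − 100²:  R² = (10000 + -7400) / 26 = 100
R = √100 = 10  ⇒  r_B = 10 − 2 = 8

rB=8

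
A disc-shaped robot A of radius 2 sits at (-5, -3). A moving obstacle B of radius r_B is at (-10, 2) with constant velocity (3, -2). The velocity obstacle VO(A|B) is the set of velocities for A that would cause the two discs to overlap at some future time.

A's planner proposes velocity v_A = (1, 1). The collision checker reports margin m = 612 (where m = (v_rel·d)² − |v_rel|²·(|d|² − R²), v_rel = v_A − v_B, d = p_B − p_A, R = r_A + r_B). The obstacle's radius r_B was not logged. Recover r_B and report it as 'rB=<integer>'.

m = 612
d = (-5, 5);  v_rel = (-2, 3),  |v_rel|² = 13
v_rel×d = (-2)·(5) − (3)·(-5) = 5
since m = R²·13 − 5²:  R² = (25 + 612) / 13 = 49
R = √49 = 7  ⇒  r_B = 7 − 2 = 5

rB=5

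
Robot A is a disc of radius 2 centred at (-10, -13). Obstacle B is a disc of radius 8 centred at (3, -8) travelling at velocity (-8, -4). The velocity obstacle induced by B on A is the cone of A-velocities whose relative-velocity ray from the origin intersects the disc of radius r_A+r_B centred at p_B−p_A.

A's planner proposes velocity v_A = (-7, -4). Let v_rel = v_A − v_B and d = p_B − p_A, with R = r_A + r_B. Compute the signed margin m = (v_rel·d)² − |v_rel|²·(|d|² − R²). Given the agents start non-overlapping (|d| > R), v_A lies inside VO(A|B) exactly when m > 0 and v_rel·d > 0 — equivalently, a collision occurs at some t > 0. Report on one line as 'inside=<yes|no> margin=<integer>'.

d = (13, 5),  |d|² = 194;  R = 2+8 = 10,  c = 194−10² = 94
v_rel = (1, 0),  |v_rel|² = 1;  v_rel·d = (1)·(13) + (0)·(5) = 13
1·t² − 26·t + 94 = 0  ⇒  m = 13² − 1·94 = 75
m = 75 > 0,  v_rel·d = 13 > 0  ⇒  inside

inside=yes margin=75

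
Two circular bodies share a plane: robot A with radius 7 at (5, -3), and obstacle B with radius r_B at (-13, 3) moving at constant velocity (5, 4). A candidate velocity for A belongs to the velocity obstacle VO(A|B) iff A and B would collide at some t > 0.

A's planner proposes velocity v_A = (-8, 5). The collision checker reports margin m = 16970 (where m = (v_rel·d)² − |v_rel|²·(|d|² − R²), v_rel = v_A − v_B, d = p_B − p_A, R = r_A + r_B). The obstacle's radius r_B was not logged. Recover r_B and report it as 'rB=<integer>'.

m = 16970
d = (-18, 6);  v_rel = (-13, 1),  |v_rel|² = 170
v_rel×d = (-13)·(6) − (1)·(-18) = -60
since m = R²·170 − (-60)²:  R² = (3600 + 16970) / 170 = 121
R = √121 = 11  ⇒  r_B = 11 − 7 = 4

rB=4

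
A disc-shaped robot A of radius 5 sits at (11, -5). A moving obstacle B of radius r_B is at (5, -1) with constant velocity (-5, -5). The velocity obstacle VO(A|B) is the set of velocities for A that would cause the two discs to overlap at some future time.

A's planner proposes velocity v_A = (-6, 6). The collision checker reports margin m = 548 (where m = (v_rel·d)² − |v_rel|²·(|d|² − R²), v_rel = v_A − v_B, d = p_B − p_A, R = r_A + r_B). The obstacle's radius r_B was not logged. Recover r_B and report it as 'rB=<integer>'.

m = 548
d = (-6, 4);  v_rel = (-1, 11),  |v_rel|² = 122
v_rel×d = (-1)·(4) − (11)·(-6) = 62
since m = R²·122 − 62²:  R² = (3844 + 548) / 122 = 36
R = √36 = 6  ⇒  r_B = 6 − 5 = 1

rB=1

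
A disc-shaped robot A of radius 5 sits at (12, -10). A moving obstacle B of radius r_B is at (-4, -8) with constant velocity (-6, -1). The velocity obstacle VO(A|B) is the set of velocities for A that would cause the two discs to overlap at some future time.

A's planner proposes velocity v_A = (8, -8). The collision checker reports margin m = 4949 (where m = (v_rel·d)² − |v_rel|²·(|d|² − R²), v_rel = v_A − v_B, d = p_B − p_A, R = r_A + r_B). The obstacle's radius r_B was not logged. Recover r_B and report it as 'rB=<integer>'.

m = 4949
d = (-16, 2);  v_rel = (14, -7),  |v_rel|² = 245
v_rel×d = (14)·(2) − (-7)·(-16) = -84
since m = R²·245 − (-84)²:  R² = (7056 + 4949) / 245 = 49
R = √49 = 7  ⇒  r_B = 7 − 5 = 2

rB=2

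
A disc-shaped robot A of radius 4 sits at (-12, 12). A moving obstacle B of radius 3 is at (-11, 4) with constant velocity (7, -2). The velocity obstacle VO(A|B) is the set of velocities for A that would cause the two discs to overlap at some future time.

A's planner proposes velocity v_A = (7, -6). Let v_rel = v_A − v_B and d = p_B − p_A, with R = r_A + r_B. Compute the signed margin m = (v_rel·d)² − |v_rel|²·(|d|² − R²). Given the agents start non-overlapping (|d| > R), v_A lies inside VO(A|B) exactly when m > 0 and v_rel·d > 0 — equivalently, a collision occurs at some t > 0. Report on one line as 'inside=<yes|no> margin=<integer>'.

d = (1, -8),  |d|² = 65;  R = 4+3 = 7,  c = 65−7² = 16
v_rel = (0, -4),  |v_rel|² = 16;  v_rel·d = (0)·(1) + (-4)·(-8) = 32
16·t² − 64·t + 16 = 0  ⇒  m = 32² − 16·16 = 768
m = 768 > 0,  v_rel·d = 32 > 0  ⇒  inside

inside=yes margin=768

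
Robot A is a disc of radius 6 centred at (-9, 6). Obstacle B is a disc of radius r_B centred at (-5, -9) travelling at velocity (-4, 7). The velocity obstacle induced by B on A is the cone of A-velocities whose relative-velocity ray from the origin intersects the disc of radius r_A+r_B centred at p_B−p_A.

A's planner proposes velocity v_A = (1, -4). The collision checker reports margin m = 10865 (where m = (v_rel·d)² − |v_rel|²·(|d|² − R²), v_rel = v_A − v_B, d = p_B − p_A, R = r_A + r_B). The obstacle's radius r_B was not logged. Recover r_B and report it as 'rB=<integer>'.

m = 10865
d = (4, -15);  v_rel = (5, -11),  |v_rel|² = 146
v_rel×d = (5)·(-15) − (-11)·(4) = -31
since m = R²·146 − (-31)²:  R² = (961 + 10865) / 146 = 81
R = √81 = 9  ⇒  r_B = 9 − 6 = 3

rB=3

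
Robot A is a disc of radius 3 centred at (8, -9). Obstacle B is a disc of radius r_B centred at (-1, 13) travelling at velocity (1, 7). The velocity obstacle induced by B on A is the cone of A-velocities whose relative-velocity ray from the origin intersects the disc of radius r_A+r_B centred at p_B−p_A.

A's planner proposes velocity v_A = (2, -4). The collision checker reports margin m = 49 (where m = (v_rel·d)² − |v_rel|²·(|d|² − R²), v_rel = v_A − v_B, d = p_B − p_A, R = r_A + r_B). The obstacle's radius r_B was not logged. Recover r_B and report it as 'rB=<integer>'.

m = 49
d = (-9, 22);  v_rel = (1, -11),  |v_rel|² = 122
v_rel×d = (1)·(22) − (-11)·(-9) = -77
since m = R²·122 − (-77)²:  R² = (5929 + 49) / 122 = 49
R = √49 = 7  ⇒  r_B = 7 − 3 = 4

rB=4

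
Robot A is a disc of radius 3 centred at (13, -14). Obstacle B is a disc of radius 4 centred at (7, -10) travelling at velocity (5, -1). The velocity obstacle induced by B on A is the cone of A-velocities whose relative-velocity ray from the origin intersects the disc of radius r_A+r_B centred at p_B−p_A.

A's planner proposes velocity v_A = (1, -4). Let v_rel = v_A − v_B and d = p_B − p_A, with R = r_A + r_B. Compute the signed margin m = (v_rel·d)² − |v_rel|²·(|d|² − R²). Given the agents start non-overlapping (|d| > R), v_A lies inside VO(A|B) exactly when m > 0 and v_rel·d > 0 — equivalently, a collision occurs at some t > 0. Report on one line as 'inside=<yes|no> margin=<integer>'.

d = (-6, 4),  |d|² = 52;  R = 3+4 = 7,  c = 52−7² = 3
v_rel = (-4, -3),  |v_rel|² = 25;  v_rel·d = (-4)·(-6) + (-3)·(4) = 12
25·t² − 24·t + 3 = 0  ⇒  m = 12² − 25·3 = 69
m = 69 > 0,  v_rel·d = 12 > 0  ⇒  inside

inside=yes margin=69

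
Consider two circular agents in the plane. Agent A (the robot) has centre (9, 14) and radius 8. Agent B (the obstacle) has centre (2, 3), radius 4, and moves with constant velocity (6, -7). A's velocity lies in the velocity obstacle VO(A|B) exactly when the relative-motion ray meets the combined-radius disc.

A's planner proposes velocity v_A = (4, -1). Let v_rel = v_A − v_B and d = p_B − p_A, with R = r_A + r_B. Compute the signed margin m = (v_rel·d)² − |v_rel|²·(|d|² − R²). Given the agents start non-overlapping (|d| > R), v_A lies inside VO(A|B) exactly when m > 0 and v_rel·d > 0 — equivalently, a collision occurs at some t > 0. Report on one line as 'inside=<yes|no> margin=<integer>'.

d = (-7, -11),  |d|² = 170;  R = 8+4 = 12,  c = 170−12² = 26
v_rel = (-2, 6),  |v_rel|² = 40;  v_rel·d = (-2)·(-7) + (6)·(-11) = -52
40·t² + 104·t + 26 = 0  ⇒  m = (-52)² − 40·26 = 1664
m = 1664 > 0,  v_rel·d = -52 < 0  ⇒  outside

inside=no margin=1664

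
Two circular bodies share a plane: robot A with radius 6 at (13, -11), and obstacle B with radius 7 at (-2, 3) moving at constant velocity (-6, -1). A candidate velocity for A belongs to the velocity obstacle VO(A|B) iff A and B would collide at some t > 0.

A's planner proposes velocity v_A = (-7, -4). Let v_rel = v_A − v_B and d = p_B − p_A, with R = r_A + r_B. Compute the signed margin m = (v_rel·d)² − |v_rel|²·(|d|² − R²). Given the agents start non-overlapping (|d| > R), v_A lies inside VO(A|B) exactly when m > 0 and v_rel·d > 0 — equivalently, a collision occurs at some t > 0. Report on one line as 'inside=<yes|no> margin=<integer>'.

d = (-15, 14),  |d|² = 421;  R = 6+7 = 13,  c = 421−13² = 252
v_rel = (-1, -3),  |v_rel|² = 10;  v_rel·d = (-1)·(-15) + (-3)·(14) = -27
10·t² + 54·t + 252 = 0  ⇒  m = (-27)² − 10·252 = -1791
m = -1791 < 0,  v_rel·d = -27 < 0  ⇒  outside

inside=no margin=-1791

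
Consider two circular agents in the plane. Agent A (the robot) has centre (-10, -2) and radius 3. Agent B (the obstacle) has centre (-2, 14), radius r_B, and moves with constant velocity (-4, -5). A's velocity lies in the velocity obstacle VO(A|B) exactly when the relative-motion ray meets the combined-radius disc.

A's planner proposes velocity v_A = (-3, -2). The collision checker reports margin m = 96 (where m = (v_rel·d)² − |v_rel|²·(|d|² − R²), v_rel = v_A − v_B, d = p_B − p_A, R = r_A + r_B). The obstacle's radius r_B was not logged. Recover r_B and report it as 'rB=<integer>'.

m = 96
d = (8, 16);  v_rel = (1, 3),  |v_rel|² = 10
v_rel×d = (1)·(16) − (3)·(8) = -8
since m = R²·10 − (-8)²:  R² = (64 + 96) / 10 = 16
R = √16 = 4  ⇒  r_B = 4 − 3 = 1

rB=1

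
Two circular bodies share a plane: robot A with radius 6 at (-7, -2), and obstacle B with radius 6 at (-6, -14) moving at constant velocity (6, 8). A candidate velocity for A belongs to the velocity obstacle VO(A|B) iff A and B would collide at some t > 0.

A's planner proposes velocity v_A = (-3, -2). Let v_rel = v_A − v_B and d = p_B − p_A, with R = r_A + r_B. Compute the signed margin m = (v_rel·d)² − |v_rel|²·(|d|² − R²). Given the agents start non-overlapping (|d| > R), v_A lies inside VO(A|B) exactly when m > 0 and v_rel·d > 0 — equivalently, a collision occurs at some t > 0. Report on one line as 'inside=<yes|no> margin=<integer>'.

d = (1, -12),  |d|² = 145;  R = 6+6 = 12,  c = 145−12² = 1
v_rel = (-9, -10),  |v_rel|² = 181;  v_rel·d = (-9)·(1) + (-10)·(-12) = 111
181·t² − 222·t + 1 = 0  ⇒  m = 111² − 181·1 = 12140
m = 12140 > 0,  v_rel·d = 111 > 0  ⇒  inside

inside=yes margin=12140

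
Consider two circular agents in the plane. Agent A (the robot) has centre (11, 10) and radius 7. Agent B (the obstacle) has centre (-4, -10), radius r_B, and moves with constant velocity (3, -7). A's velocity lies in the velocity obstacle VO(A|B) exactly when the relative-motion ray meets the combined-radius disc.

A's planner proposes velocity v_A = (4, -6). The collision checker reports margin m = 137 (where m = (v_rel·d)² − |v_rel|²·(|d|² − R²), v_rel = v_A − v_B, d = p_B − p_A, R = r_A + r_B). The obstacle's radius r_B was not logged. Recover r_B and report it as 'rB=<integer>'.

m = 137
d = (-15, -20);  v_rel = (1, 1),  |v_rel|² = 2
v_rel×d = (1)·(-20) − (1)·(-15) = -5
since m = R²·2 − (-5)²:  R² = (25 + 137) / 2 = 81
R = √81 = 9  ⇒  r_B = 9 − 7 = 2

rB=2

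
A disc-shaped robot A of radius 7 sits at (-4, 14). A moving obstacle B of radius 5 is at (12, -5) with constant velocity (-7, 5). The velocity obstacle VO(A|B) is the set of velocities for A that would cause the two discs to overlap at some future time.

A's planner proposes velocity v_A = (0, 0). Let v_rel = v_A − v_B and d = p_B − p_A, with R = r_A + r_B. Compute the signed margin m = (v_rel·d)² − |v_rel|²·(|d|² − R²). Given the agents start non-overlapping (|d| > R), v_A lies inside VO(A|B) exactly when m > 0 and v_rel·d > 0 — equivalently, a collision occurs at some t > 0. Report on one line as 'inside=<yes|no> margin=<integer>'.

d = (16, -19),  |d|² = 617;  R = 7+5 = 12,  c = 617−12² = 473
v_rel = (7, -5),  |v_rel|² = 74;  v_rel·d = (7)·(16) + (-5)·(-19) = 207
74·t² − 414·t + 473 = 0  ⇒  m = 207² − 74·473 = 7847
m = 7847 > 0,  v_rel·d = 207 > 0  ⇒  inside

inside=yes margin=7847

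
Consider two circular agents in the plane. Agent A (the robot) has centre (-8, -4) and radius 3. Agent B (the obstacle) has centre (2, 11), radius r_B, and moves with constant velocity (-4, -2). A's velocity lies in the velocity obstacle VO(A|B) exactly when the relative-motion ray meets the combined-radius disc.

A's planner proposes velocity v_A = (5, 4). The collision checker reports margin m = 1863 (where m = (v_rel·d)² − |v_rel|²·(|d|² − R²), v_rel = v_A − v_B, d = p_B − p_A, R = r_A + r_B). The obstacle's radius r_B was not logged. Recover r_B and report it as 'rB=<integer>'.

m = 1863
d = (10, 15);  v_rel = (9, 6),  |v_rel|² = 117
v_rel×d = (9)·(15) − (6)·(10) = 75
since m = R²·117 − 75²:  R² = (5625 + 1863) / 117 = 64
R = √64 = 8  ⇒  r_B = 8 − 3 = 5

rB=5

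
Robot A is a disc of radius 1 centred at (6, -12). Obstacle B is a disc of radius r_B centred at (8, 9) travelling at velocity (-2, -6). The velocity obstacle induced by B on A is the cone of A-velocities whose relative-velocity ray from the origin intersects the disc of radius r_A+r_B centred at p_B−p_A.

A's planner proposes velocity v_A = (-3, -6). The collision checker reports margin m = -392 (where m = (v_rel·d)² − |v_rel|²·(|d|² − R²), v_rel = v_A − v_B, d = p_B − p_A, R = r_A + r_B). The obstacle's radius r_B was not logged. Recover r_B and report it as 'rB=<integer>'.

m = -392
d = (2, 21);  v_rel = (-1, 0),  |v_rel|² = 1
v_rel×d = (-1)·(21) − (0)·(2) = -21
since m = R²·1 − (-21)²:  R² = (441 + -392) / 1 = 49
R = √49 = 7  ⇒  r_B = 7 − 1 = 6

rB=6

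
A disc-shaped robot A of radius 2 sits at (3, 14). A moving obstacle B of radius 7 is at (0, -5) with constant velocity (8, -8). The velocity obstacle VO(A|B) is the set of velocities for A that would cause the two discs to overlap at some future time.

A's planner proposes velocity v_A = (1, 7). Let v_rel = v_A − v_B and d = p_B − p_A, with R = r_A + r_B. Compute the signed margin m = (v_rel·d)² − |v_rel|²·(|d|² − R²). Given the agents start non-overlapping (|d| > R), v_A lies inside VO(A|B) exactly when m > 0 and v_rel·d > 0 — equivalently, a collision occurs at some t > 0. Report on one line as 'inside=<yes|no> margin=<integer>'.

d = (-3, -19),  |d|² = 370;  R = 2+7 = 9,  c = 370−9² = 289
v_rel = (-7, 15),  |v_rel|² = 274;  v_rel·d = (-7)·(-3) + (15)·(-19) = -264
274·t² + 528·t + 289 = 0  ⇒  m = (-264)² − 274·289 = -9490
m = -9490 < 0,  v_rel·d = -264 < 0  ⇒  outside

inside=no margin=-9490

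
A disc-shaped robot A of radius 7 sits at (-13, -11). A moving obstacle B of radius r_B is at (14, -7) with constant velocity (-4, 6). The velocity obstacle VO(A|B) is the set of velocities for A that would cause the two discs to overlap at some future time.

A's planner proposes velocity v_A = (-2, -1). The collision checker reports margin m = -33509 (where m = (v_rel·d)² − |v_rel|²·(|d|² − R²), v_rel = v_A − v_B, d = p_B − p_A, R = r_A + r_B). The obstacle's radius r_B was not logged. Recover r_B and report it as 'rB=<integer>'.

m = -33509
d = (27, 4);  v_rel = (2, -7),  |v_rel|² = 53
v_rel×d = (2)·(4) − (-7)·(27) = 197
since m = R²·53 − 197²:  R² = (38809 + -33509) / 53 = 100
R = √100 = 10  ⇒  r_B = 10 − 7 = 3

rB=3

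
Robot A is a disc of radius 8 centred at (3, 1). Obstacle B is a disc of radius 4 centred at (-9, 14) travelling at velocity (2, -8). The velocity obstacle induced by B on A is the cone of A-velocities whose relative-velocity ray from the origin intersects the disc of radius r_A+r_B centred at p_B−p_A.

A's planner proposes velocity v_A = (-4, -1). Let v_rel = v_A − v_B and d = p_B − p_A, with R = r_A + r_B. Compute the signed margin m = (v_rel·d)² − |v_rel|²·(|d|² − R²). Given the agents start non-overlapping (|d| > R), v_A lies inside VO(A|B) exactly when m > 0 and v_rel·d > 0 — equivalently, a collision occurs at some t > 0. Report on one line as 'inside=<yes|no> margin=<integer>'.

d = (-12, 13),  |d|² = 313;  R = 8+4 = 12,  c = 313−12² = 169
v_rel = (-6, 7),  |v_rel|² = 85;  v_rel·d = (-6)·(-12) + (7)·(13) = 163
85·t² − 326·t + 169 = 0  ⇒  m = 163² − 85·169 = 12204
m = 12204 > 0,  v_rel·d = 163 > 0  ⇒  inside

inside=yes margin=12204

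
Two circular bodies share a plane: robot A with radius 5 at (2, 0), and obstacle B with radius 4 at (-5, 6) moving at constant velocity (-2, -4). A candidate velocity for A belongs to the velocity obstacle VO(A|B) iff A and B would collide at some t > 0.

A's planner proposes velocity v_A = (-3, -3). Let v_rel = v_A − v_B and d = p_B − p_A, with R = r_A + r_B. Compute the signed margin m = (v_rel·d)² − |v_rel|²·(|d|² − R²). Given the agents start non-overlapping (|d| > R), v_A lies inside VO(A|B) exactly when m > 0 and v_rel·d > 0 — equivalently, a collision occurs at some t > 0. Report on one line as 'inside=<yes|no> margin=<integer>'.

d = (-7, 6),  |d|² = 85;  R = 5+4 = 9,  c = 85−9² = 4
v_rel = (-1, 1),  |v_rel|² = 2;  v_rel·d = (-1)·(-7) + (1)·(6) = 13
2·t² − 26·t + 4 = 0  ⇒  m = 13² − 2·4 = 161
m = 161 > 0,  v_rel·d = 13 > 0  ⇒  inside

inside=yes margin=161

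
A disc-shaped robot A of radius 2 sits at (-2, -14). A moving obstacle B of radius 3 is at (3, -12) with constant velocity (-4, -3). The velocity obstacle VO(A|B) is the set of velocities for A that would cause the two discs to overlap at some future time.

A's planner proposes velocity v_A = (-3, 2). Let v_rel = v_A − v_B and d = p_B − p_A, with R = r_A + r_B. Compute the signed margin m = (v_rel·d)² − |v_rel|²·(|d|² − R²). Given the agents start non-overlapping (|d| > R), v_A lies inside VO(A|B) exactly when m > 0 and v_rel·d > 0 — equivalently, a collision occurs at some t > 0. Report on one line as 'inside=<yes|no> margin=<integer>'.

d = (5, 2),  |d|² = 29;  R = 2+3 = 5,  c = 29−5² = 4
v_rel = (1, 5),  |v_rel|² = 26;  v_rel·d = (1)·(5) + (5)·(2) = 15
26·t² − 30·t + 4 = 0  ⇒  m = 15² − 26·4 = 121
m = 121 > 0,  v_rel·d = 15 > 0  ⇒  inside

inside=yes margin=121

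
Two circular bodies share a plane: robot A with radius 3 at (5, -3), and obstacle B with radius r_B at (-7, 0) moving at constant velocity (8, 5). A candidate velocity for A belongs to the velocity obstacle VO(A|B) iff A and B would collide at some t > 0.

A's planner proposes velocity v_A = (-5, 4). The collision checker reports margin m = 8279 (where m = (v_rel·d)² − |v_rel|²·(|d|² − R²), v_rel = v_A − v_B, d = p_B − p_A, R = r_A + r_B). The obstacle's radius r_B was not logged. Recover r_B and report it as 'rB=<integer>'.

m = 8279
d = (-12, 3);  v_rel = (-13, -1),  |v_rel|² = 170
v_rel×d = (-13)·(3) − (-1)·(-12) = -51
since m = R²·170 − (-51)²:  R² = (2601 + 8279) / 170 = 64
R = √64 = 8  ⇒  r_B = 8 − 3 = 5

rB=5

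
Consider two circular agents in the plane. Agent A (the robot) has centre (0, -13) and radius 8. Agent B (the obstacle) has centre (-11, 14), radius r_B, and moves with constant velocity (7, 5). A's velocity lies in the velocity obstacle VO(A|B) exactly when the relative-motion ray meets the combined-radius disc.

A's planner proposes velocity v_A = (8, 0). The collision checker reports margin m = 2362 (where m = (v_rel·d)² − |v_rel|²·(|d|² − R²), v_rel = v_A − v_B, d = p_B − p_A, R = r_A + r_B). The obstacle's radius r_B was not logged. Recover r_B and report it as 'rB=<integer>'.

m = 2362
d = (-11, 27);  v_rel = (1, -5),  |v_rel|² = 26
v_rel×d = (1)·(27) − (-5)·(-11) = -28
since m = R²·26 − (-28)²:  R² = (784 + 2362) / 26 = 121
R = √121 = 11  ⇒  r_B = 11 − 8 = 3

rB=3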